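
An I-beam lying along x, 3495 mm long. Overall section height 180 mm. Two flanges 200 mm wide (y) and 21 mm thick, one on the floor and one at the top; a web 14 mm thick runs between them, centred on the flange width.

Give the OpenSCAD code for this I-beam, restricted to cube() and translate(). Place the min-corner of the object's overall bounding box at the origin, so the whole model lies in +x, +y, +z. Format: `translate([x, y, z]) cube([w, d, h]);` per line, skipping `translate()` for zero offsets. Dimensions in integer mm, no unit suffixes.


cube([3495, 200, 21]);
translate([0, 93, 21]) cube([3495, 14, 138]);
translate([0, 0, 159]) cube([3495, 200, 21]);


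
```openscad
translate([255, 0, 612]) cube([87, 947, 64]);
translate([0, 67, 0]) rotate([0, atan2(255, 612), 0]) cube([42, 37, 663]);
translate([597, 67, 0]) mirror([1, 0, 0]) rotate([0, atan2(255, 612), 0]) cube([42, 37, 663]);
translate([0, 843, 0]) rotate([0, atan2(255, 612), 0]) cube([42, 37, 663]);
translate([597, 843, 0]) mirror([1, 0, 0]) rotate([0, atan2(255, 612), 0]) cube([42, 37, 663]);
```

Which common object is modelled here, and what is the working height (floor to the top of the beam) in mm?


A sawhorse. The overall height is 676 mm.

A beam across two mirrored pairs of raked legs — a sawhorse. The beam's underside is at z = 612 (matching the legs' vertical rise in atan2(255, 612)) and the beam is 64 mm tall, so its top is at 612 + 64 = 676 mm. The raked legs top out at the beam's underside, so that is the highest point.


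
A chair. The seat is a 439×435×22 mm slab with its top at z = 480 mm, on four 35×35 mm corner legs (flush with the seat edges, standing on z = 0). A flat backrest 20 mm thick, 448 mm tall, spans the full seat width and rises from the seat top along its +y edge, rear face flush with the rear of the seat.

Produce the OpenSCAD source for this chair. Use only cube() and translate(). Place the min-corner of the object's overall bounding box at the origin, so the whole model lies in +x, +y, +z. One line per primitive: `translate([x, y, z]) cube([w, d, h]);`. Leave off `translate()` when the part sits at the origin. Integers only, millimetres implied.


translate([0, 0, 458]) cube([439, 435, 22]);
cube([35, 35, 458]);
translate([404, 0, 0]) cube([35, 35, 458]);
translate([0, 400, 0]) cube([35, 35, 458]);
translate([404, 400, 0]) cube([35, 35, 458]);
translate([0, 415, 480]) cube([439, 20, 448]);


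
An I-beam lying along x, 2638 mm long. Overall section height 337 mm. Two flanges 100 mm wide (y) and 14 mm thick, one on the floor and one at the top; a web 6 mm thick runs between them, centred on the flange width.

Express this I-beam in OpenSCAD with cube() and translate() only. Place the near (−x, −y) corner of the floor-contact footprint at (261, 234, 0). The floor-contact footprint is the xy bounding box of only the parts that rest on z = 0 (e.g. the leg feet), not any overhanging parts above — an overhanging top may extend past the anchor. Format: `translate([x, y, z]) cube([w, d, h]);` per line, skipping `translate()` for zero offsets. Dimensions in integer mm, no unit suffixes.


translate([261, 234, 0]) cube([2638, 100, 14]);
translate([261, 281, 14]) cube([2638, 6, 309]);
translate([261, 234, 323]) cube([2638, 100, 14]);


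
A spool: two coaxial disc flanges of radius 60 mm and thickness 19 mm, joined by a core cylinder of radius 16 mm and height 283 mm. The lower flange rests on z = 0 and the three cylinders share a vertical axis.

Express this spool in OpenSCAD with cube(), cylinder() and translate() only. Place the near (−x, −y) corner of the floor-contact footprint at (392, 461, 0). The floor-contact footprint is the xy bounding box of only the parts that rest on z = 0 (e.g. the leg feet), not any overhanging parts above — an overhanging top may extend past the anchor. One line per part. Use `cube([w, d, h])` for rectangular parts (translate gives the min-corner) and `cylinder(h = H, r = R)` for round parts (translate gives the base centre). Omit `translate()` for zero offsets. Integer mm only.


translate([452, 521, 0]) cylinder(h = 19, r = 60);
translate([452, 521, 19]) cylinder(h = 283, r = 16);
translate([452, 521, 302]) cylinder(h = 19, r = 60);


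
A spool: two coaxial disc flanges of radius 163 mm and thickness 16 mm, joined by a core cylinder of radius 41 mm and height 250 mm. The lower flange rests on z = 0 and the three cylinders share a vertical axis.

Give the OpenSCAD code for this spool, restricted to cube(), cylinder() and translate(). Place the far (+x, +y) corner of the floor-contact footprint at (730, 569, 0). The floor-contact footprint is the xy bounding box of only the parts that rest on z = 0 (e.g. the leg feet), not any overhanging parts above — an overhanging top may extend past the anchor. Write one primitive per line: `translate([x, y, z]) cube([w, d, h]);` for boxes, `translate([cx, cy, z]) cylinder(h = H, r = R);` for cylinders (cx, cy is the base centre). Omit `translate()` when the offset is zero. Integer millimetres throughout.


translate([567, 406, 0]) cylinder(h = 16, r = 163);
translate([567, 406, 16]) cylinder(h = 250, r = 41);
translate([567, 406, 266]) cylinder(h = 16, r = 163);


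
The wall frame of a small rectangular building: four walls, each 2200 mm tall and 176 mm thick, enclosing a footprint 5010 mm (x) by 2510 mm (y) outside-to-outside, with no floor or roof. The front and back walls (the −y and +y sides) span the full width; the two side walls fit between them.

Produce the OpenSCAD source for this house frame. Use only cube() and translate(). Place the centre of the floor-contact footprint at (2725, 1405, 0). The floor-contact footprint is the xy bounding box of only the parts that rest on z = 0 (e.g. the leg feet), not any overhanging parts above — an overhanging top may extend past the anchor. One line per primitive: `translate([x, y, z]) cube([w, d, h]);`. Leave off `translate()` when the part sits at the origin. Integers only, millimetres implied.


translate([220, 150, 0]) cube([5010, 176, 2200]);
translate([220, 2484, 0]) cube([5010, 176, 2200]);
translate([220, 326, 0]) cube([176, 2158, 2200]);
translate([5054, 326, 0]) cube([176, 2158, 2200]);


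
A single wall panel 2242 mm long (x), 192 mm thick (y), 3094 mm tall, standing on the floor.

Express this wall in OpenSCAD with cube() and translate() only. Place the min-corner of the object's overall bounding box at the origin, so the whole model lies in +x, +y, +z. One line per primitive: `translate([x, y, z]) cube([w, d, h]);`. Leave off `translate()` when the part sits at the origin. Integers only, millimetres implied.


cube([2242, 192, 3094]);


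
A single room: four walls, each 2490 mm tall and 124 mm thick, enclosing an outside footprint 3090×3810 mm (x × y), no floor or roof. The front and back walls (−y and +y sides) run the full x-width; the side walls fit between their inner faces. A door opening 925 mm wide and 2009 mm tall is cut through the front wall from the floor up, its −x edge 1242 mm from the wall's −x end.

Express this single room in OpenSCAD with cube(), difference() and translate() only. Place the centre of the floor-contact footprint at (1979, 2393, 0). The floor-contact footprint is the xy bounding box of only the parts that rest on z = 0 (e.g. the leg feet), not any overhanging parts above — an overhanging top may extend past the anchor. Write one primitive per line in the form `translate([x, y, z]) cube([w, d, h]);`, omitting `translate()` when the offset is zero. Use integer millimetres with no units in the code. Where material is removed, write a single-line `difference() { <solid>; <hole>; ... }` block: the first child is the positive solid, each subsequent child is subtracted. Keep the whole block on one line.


difference() { translate([434, 488, 0]) cube([3090, 124, 2490]); translate([1676, 488, 0]) cube([925, 124, 2009]); }
translate([434, 4174, 0]) cube([3090, 124, 2490]);
translate([434, 612, 0]) cube([124, 3562, 2490]);
translate([3400, 612, 0]) cube([124, 3562, 2490]);


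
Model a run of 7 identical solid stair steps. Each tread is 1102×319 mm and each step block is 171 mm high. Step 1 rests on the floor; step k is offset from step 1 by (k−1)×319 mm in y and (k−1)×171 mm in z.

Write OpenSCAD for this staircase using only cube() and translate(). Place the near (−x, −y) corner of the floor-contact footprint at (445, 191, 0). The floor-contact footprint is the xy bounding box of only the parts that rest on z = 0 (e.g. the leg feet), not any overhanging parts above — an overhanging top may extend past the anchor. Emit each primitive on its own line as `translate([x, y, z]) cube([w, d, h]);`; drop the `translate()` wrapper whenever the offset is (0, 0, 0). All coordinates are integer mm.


translate([445, 191, 0]) cube([1102, 319, 171]);
translate([445, 510, 171]) cube([1102, 319, 171]);
translate([445, 829, 342]) cube([1102, 319, 171]);
translate([445, 1148, 513]) cube([1102, 319, 171]);
translate([445, 1467, 684]) cube([1102, 319, 171]);
translate([445, 1786, 855]) cube([1102, 319, 171]);
translate([445, 2105, 1026]) cube([1102, 319, 171]);


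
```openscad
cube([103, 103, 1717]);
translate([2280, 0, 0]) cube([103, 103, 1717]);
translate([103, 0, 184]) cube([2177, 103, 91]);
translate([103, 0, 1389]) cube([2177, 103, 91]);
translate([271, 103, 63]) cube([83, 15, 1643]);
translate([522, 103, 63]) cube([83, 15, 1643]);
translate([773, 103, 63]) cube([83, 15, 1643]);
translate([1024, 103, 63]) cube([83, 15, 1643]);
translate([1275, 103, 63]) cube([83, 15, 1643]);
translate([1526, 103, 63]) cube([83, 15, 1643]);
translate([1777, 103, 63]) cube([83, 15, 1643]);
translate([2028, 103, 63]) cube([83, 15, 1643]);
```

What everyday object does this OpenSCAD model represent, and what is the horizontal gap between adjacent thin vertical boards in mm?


A fence section. The picket gap is 168 mm.

Two posts, two rails, 8 pickets — a fence section. Span 2177 mm holds 8 pickets of 83 mm with 9 equal gaps: ⌊(2177 − 8·83) / 9⌋ = 168 mm.


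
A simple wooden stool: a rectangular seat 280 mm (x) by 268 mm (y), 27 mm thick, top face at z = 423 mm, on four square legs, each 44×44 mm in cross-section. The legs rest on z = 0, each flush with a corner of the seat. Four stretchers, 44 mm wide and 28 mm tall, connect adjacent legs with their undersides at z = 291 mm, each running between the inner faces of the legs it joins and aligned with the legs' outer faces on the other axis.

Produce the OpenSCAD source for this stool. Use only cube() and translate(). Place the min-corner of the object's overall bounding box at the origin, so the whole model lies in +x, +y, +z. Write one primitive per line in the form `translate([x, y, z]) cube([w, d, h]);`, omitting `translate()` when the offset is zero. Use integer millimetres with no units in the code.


translate([0, 0, 396]) cube([280, 268, 27]);
cube([44, 44, 396]);
translate([236, 0, 0]) cube([44, 44, 396]);
translate([0, 224, 0]) cube([44, 44, 396]);
translate([236, 224, 0]) cube([44, 44, 396]);
translate([44, 0, 291]) cube([192, 44, 28]);
translate([44, 224, 291]) cube([192, 44, 28]);
translate([0, 44, 291]) cube([44, 180, 28]);
translate([236, 44, 291]) cube([44, 180, 28]);


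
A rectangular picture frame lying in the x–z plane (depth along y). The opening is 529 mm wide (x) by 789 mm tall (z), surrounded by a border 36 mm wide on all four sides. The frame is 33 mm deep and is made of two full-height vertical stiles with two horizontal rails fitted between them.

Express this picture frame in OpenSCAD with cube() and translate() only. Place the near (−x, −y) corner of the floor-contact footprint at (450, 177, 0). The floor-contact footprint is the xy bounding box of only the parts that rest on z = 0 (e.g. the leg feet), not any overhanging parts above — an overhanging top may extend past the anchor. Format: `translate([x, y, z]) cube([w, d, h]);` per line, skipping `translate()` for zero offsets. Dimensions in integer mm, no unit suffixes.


translate([450, 177, 0]) cube([36, 33, 861]);
translate([1015, 177, 0]) cube([36, 33, 861]);
translate([486, 177, 0]) cube([529, 33, 36]);
translate([486, 177, 825]) cube([529, 33, 36]);


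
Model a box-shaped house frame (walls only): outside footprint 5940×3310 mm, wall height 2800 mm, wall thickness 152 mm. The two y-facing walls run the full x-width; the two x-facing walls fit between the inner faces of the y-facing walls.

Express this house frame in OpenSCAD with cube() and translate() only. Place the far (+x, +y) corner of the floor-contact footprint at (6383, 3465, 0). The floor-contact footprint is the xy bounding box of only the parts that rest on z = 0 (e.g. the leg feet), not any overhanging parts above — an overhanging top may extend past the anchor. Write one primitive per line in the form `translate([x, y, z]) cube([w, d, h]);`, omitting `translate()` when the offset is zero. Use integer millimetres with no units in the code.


translate([443, 155, 0]) cube([5940, 152, 2800]);
translate([443, 3313, 0]) cube([5940, 152, 2800]);
translate([443, 307, 0]) cube([152, 3006, 2800]);
translate([6231, 307, 0]) cube([152, 3006, 2800]);


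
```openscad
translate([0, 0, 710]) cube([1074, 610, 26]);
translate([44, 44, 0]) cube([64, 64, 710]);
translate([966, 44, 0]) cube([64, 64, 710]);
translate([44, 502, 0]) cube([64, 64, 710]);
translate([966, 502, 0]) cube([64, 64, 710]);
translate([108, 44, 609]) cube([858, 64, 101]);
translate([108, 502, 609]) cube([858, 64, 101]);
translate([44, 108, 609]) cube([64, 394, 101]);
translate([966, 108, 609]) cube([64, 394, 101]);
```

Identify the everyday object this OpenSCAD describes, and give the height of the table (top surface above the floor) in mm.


A table. The table height is 736 mm.

A 1074×610×26 slab sits at z = 710 on four 64 mm square posts — a table. The top surface is at 710 + 26 = 736 mm.


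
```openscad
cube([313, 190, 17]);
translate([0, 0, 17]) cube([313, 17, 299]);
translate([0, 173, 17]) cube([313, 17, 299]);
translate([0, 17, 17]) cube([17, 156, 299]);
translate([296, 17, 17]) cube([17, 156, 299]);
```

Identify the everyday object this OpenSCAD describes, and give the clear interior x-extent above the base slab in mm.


An open box. The internal width is 279 mm.

A 313×190 base slab with four walls standing on it — an open box. The base is 313 mm wide and the walls are 17 mm thick, so the internal width is 313 − 2 × 17 = 279 mm.


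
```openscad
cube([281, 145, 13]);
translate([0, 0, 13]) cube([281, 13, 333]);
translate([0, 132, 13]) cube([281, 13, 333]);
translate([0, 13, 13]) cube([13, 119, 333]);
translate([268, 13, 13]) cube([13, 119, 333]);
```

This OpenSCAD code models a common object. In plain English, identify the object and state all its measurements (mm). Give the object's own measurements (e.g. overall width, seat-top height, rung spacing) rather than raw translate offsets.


An open-topped rectangular box: outside dimensions 281×145×346 mm, with a uniform wall and base thickness of 13 mm. The base is a full 281×145 slab on the floor; four walls sit on top of the base. The front and back walls (the −y and +y sides) span the full width; the two side walls fit between them.


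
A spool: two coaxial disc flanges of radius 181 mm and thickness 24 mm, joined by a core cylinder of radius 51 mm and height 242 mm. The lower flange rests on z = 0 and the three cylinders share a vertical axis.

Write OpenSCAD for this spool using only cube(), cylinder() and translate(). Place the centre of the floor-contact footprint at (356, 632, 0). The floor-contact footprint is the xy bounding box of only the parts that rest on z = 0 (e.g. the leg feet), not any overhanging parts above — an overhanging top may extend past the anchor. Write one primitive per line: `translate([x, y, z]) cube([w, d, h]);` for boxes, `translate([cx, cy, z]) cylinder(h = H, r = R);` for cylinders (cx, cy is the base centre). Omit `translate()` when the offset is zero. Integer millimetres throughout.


translate([356, 632, 0]) cylinder(h = 24, r = 181);
translate([356, 632, 24]) cylinder(h = 242, r = 51);
translate([356, 632, 266]) cylinder(h = 24, r = 181);


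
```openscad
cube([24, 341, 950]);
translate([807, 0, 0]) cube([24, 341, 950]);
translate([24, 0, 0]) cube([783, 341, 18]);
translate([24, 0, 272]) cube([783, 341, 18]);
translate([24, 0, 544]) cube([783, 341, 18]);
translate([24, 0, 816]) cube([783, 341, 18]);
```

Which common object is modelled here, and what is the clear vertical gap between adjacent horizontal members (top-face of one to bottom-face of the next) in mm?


A bookshelf. The clear shelf gap is 254 mm.

Two tall side panels with 4 horizontal boards between them — a bookshelf. The first two shelf undersides are at z = 0 and z = 272; with shelf thickness 18, the clear gap is 272 − 0 − 18 = 254 mm.


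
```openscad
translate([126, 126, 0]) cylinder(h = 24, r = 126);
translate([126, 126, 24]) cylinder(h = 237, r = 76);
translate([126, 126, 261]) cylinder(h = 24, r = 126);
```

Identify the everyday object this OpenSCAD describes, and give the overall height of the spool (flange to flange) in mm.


A spool. The overall height is 285 mm.

Three coaxial cylinders, large–small–large — a spool. Two 24 mm flanges and a 237 mm core give 24 + 237 + 24 = 285 mm.


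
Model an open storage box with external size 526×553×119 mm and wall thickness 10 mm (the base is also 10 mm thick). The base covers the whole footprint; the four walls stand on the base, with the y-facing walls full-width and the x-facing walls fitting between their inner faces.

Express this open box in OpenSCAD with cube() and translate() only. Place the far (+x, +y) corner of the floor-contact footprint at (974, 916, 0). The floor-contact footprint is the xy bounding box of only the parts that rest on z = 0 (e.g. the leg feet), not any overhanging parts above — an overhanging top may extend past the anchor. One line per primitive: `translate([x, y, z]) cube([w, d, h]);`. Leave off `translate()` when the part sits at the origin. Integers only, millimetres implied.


translate([448, 363, 0]) cube([526, 553, 10]);
translate([448, 363, 10]) cube([526, 10, 109]);
translate([448, 906, 10]) cube([526, 10, 109]);
translate([448, 373, 10]) cube([10, 533, 109]);
translate([964, 373, 10]) cube([10, 533, 109]);


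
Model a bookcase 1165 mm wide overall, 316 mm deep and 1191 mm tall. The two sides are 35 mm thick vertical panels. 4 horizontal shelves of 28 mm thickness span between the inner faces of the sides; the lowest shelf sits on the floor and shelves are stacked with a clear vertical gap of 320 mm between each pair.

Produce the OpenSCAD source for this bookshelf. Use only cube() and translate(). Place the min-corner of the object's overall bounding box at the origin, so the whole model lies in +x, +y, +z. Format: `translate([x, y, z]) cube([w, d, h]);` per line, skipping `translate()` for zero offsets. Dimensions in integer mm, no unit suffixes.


cube([35, 316, 1191]);
translate([1130, 0, 0]) cube([35, 316, 1191]);
translate([35, 0, 0]) cube([1095, 316, 28]);
translate([35, 0, 348]) cube([1095, 316, 28]);
translate([35, 0, 696]) cube([1095, 316, 28]);
translate([35, 0, 1044]) cube([1095, 316, 28]);


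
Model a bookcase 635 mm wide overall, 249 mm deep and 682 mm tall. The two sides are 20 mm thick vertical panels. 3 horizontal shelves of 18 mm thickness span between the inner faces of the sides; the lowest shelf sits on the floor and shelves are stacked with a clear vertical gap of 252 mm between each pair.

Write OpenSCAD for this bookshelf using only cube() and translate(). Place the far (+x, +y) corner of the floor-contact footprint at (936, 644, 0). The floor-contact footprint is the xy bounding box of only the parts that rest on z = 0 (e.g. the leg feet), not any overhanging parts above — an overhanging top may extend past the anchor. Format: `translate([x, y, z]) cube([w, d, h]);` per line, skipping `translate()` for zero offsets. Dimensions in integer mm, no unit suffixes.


translate([301, 395, 0]) cube([20, 249, 682]);
translate([916, 395, 0]) cube([20, 249, 682]);
translate([321, 395, 0]) cube([595, 249, 18]);
translate([321, 395, 270]) cube([595, 249, 18]);
translate([321, 395, 540]) cube([595, 249, 18]);


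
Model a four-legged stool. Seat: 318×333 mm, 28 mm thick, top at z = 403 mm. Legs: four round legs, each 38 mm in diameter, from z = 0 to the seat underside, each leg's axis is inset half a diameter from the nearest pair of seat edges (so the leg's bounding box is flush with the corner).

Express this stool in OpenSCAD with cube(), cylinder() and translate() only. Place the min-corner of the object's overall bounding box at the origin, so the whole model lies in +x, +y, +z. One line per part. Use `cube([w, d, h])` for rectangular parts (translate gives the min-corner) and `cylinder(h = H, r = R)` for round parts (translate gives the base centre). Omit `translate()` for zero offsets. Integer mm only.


// leg_h = 403 - 28 = 375
translate([0, 0, 375]) cube([318, 333, 28]);
translate([19, 19, 0]) cylinder(h = 375, r = 19);
translate([299, 19, 0]) cylinder(h = 375, r = 19);
translate([19, 314, 0]) cylinder(h = 375, r = 19);
translate([299, 314, 0]) cylinder(h = 375, r = 19);


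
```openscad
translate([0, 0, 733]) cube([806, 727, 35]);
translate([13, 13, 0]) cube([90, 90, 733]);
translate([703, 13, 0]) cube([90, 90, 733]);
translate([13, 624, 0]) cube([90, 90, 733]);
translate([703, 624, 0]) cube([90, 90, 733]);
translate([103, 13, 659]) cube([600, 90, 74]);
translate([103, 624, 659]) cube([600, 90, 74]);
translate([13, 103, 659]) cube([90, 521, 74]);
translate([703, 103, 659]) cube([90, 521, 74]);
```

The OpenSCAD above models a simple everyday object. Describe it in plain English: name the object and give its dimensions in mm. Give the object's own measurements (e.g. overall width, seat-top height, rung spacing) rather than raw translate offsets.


A rectangular dining table. The top is 806×727×35 mm with its upper surface at z = 768 mm. It stands on four 90×90 mm square legs, each inset 13 mm from the nearest pair of top edges, running from the floor to the underside of the top. Four apron rails, 90 mm thick and 74 mm tall, run between adjacent legs with their top edges flush with the underside of the top and their outer faces flush with the legs' outer faces.


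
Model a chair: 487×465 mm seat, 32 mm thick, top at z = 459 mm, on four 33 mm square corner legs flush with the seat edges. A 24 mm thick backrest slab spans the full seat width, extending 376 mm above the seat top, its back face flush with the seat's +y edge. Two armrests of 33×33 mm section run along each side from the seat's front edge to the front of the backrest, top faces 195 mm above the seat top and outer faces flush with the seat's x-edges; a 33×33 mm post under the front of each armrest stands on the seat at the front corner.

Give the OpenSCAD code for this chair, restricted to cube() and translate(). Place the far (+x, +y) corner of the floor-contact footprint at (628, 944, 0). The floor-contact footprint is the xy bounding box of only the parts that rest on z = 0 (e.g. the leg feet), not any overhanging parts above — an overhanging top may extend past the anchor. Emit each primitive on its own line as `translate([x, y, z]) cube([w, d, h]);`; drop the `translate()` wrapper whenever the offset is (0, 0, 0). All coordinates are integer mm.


translate([141, 479, 427]) cube([487, 465, 32]);
translate([141, 479, 0]) cube([33, 33, 427]);
translate([595, 479, 0]) cube([33, 33, 427]);
translate([141, 911, 0]) cube([33, 33, 427]);
translate([595, 911, 0]) cube([33, 33, 427]);
translate([141, 920, 459]) cube([487, 24, 376]);
translate([141, 479, 621]) cube([33, 441, 33]);
translate([595, 479, 621]) cube([33, 441, 33]);
translate([141, 479, 459]) cube([33, 33, 162]);
translate([595, 479, 459]) cube([33, 33, 162]);


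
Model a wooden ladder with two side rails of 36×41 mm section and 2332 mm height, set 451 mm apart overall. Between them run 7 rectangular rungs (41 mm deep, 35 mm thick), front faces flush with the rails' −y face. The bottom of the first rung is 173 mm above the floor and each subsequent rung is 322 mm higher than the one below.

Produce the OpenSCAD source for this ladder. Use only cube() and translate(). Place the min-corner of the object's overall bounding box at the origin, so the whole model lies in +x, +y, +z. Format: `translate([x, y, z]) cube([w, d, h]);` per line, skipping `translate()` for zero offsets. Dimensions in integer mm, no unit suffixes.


// rung span = 451 - 2*36 = 379
// rung[k] z = 173 + k*322
cube([36, 41, 2332]);
translate([415, 0, 0]) cube([36, 41, 2332]);
translate([36, 0, 173]) cube([379, 41, 35]);
translate([36, 0, 495]) cube([379, 41, 35]);
translate([36, 0, 817]) cube([379, 41, 35]);
translate([36, 0, 1139]) cube([379, 41, 35]);
translate([36, 0, 1461]) cube([379, 41, 35]);
translate([36, 0, 1783]) cube([379, 41, 35]);
translate([36, 0, 2105]) cube([379, 41, 35]);


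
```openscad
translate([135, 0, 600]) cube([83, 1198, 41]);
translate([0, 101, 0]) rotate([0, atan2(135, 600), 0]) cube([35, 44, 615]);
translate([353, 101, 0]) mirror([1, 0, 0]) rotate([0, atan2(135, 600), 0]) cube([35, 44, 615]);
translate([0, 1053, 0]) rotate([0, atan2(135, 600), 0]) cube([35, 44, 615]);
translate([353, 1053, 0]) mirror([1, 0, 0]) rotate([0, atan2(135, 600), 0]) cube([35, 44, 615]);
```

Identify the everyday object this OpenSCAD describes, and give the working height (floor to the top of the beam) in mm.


A sawhorse. The overall height is 641 mm.

A beam across two mirrored pairs of raked legs — a sawhorse. The beam's underside is at z = 600 (matching the legs' vertical rise in atan2(135, 600)) and the beam is 41 mm tall, so its top is at 600 + 41 = 641 mm. The raked legs top out at the beam's underside, so that is the highest point.


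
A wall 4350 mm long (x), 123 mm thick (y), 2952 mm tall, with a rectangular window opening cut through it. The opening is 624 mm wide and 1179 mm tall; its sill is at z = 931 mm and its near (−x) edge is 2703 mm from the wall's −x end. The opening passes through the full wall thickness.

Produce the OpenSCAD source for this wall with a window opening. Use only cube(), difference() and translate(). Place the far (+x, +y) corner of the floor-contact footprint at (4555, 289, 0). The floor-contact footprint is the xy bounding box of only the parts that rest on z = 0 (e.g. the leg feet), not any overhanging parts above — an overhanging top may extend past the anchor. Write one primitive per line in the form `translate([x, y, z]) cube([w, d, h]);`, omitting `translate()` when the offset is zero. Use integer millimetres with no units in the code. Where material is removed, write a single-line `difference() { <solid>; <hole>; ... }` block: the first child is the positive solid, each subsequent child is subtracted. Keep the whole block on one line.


difference() { translate([205, 166, 0]) cube([4350, 123, 2952]); translate([2908, 166, 931]) cube([624, 123, 1179]); }


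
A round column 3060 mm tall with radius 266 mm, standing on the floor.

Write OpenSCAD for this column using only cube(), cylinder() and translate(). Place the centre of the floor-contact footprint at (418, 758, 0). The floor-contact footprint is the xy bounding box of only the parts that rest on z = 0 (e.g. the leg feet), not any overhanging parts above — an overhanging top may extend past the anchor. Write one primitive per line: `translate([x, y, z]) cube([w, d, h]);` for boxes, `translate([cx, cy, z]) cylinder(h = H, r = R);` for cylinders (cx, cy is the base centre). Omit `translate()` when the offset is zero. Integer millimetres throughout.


translate([418, 758, 0]) cylinder(h = 3060, r = 266);


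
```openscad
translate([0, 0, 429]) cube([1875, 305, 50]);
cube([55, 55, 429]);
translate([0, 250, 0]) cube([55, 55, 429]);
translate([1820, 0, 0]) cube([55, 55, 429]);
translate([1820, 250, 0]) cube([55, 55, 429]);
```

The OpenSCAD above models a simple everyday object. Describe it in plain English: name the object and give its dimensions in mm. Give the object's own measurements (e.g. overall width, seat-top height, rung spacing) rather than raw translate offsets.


A long wooden bench with a 1875 mm (x) × 305 mm (y) seat, 50 mm thick, its top surface 479 mm above the floor. Four 55 mm square legs at the seat corners, flush with the edges, run from z = 0 to the seat underside.


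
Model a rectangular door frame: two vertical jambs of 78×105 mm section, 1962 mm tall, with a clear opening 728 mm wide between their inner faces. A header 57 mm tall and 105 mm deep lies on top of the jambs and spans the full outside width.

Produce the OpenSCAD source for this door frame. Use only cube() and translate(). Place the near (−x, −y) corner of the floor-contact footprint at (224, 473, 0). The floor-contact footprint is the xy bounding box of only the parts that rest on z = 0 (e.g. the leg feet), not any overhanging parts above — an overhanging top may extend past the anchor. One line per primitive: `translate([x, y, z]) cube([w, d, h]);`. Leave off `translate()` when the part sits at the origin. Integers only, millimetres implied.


translate([224, 473, 0]) cube([78, 105, 1962]);
translate([1030, 473, 0]) cube([78, 105, 1962]);
translate([224, 473, 1962]) cube([884, 105, 57]);


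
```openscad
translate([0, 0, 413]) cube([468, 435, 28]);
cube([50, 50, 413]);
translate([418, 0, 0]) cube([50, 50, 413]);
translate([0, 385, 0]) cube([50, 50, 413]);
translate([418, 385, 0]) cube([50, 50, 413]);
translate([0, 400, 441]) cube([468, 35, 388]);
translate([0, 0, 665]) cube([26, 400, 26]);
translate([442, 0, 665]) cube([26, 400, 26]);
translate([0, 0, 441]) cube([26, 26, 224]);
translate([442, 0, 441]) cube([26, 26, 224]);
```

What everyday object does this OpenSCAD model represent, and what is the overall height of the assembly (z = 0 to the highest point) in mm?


A chair. The overall height is 829 mm.

A slab on four corner posts with a tall panel at the back — a chair. The seat slab sits at z = 413 with thickness 28, and the 388 mm backrest starts at the seat top, so the overall height is 413 + 28 + 388 = 829 mm.


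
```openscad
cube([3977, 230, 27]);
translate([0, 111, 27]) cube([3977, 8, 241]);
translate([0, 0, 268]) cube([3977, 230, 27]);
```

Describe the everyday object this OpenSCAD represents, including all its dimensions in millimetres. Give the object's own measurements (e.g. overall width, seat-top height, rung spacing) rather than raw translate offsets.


An I-beam lying along x, 3977 mm long. Overall section height 295 mm. Two flanges 230 mm wide (y) and 27 mm thick, one on the floor and one at the top; a web 8 mm thick runs between them, centred on the flange width.


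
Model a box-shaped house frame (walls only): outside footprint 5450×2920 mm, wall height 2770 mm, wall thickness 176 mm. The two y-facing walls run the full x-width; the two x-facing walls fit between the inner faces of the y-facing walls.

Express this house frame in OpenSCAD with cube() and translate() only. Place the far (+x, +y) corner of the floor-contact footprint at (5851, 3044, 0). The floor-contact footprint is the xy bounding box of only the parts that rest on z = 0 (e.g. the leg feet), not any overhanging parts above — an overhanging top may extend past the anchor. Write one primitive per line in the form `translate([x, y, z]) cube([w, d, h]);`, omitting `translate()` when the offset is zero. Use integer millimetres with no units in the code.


translate([401, 124, 0]) cube([5450, 176, 2770]);
translate([401, 2868, 0]) cube([5450, 176, 2770]);
translate([401, 300, 0]) cube([176, 2568, 2770]);
translate([5675, 300, 0]) cube([176, 2568, 2770]);


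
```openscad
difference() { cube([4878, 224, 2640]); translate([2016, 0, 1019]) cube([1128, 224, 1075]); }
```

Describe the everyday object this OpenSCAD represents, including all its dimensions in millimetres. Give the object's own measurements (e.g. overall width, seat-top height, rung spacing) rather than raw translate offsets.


A wall 4878 mm long (x), 224 mm thick (y), 2640 mm tall, with a rectangular window opening cut through it. The opening is 1128 mm wide and 1075 mm tall; its sill is at z = 1019 mm and its near (−x) edge is 2016 mm from the wall's −x end. The opening passes through the full wall thickness.


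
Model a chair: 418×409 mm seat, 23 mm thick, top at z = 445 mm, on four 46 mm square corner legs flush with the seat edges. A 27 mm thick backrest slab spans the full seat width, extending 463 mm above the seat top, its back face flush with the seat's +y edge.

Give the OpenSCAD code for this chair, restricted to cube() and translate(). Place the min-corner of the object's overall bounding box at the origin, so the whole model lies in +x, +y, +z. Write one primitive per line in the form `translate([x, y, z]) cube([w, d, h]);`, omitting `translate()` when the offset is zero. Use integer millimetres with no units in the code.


translate([0, 0, 422]) cube([418, 409, 23]);
cube([46, 46, 422]);
translate([372, 0, 0]) cube([46, 46, 422]);
translate([0, 363, 0]) cube([46, 46, 422]);
translate([372, 363, 0]) cube([46, 46, 422]);
translate([0, 382, 445]) cube([418, 27, 463]);


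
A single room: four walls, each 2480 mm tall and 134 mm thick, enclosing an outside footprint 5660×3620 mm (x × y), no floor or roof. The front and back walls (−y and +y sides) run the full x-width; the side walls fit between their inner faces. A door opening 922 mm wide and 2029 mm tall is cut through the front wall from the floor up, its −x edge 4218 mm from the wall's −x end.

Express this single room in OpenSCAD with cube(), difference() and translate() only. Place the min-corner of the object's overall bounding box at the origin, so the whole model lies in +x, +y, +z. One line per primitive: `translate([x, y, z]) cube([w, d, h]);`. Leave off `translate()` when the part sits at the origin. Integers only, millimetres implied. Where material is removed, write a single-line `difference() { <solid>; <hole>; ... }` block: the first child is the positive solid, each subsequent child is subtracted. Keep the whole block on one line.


difference() { cube([5660, 134, 2480]); translate([4218, 0, 0]) cube([922, 134, 2029]); }
translate([0, 3486, 0]) cube([5660, 134, 2480]);
translate([0, 134, 0]) cube([134, 3352, 2480]);
translate([5526, 134, 0]) cube([134, 3352, 2480]);


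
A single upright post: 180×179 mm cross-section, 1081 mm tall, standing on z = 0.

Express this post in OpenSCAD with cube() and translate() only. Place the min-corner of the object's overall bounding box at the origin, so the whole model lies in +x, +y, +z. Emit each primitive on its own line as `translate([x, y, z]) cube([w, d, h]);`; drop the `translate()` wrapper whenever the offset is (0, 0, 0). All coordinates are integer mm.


cube([180, 179, 1081]);


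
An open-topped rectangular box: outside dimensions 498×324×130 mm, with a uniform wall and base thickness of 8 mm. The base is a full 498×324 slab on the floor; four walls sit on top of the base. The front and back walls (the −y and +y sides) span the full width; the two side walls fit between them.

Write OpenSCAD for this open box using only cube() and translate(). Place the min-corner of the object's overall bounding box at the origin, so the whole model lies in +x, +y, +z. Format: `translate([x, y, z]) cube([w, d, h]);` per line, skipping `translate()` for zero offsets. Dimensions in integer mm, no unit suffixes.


cube([498, 324, 8]);
translate([0, 0, 8]) cube([498, 8, 122]);
translate([0, 316, 8]) cube([498, 8, 122]);
translate([0, 8, 8]) cube([8, 308, 122]);
translate([490, 8, 8]) cube([8, 308, 122]);


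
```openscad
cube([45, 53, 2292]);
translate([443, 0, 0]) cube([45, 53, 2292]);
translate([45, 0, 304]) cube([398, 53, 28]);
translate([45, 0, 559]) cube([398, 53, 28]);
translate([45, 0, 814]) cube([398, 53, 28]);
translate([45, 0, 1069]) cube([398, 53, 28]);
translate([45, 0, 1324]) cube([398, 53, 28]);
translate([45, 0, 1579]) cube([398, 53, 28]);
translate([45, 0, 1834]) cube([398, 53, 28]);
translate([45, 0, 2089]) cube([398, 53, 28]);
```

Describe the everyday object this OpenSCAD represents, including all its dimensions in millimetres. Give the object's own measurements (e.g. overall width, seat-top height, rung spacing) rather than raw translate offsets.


A straight ladder. Two 45×53 mm vertical rails, 2292 mm tall, stand 488 mm apart (outside-to-outside) with their front faces coplanar on the −y side. 8 rungs, each 53 mm deep and 28 mm tall, span between the inner faces of the rails, front faces flush with the rails. The lowest rung's underside is at z = 304 mm and rungs are spaced 255 mm apart (underside to underside).


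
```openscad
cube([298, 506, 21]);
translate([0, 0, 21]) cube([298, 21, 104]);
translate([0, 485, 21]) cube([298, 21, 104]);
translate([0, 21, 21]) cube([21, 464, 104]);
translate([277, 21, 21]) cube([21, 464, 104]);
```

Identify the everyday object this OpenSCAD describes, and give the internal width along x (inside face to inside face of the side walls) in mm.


An open box. The internal width is 256 mm.

A 298×506 base slab with four walls standing on it — an open box. The base is 298 mm wide and the walls are 21 mm thick, so the internal width is 298 − 2 × 21 = 256 mm.


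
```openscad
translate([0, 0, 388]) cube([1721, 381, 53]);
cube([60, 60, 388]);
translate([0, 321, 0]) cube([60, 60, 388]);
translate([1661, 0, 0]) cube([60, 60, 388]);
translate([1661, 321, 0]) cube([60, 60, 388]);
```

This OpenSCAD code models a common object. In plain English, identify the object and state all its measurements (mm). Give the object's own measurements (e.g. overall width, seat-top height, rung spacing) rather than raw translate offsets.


A long wooden bench with a 1721 mm (x) × 381 mm (y) seat, 53 mm thick, its top surface 441 mm above the floor. Four 60 mm square legs at the seat corners, flush with the edges, run from z = 0 to the seat underside.


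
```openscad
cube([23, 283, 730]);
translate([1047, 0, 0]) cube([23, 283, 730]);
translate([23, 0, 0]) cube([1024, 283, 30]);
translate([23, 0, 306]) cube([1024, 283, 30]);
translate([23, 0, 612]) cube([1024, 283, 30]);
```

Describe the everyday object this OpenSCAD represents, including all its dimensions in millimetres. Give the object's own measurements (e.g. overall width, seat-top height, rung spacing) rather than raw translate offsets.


An open bookshelf. Two side panels, each 23 mm thick, 283 mm deep and 730 mm tall, stand 1070 mm apart (outside-to-outside). Between them sit 3 shelves, each 30 mm thick and 283 mm deep, spanning the full gap between the sides. The bottom shelf rests on the floor (its underside at z = 0) and the clear gap between one shelf's top and the next shelf's underside is 276 mm.


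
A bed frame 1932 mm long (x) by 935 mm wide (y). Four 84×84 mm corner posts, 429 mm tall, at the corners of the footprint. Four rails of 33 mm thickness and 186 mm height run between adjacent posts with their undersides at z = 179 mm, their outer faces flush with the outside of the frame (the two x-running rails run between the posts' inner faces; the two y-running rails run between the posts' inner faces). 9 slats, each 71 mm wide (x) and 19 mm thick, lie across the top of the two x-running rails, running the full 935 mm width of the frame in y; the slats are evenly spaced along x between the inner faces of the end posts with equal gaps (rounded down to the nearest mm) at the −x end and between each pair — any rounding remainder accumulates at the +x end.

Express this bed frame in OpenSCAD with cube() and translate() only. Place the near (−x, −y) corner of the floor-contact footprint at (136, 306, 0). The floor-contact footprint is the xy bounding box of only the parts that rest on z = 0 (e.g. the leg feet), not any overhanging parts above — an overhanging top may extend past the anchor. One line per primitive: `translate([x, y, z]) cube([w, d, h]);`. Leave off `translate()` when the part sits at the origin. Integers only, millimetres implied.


// slat z = rail_z + rail_h = 179 + 186 = 365
// slat gap = ⌊(1764 − 9·71) / 10⌋ = 112
translate([136, 306, 0]) cube([84, 84, 429]);
translate([136, 1157, 0]) cube([84, 84, 429]);
translate([1984, 306, 0]) cube([84, 84, 429]);
translate([1984, 1157, 0]) cube([84, 84, 429]);
translate([220, 306, 179]) cube([1764, 33, 186]);
translate([220, 1208, 179]) cube([1764, 33, 186]);
translate([136, 390, 179]) cube([33, 767, 186]);
translate([2035, 390, 179]) cube([33, 767, 186]);
translate([332, 306, 365]) cube([71, 935, 19]);
translate([515, 306, 365]) cube([71, 935, 19]);
translate([698, 306, 365]) cube([71, 935, 19]);
translate([881, 306, 365]) cube([71, 935, 19]);
translate([1064, 306, 365]) cube([71, 935, 19]);
translate([1247, 306, 365]) cube([71, 935, 19]);
translate([1430, 306, 365]) cube([71, 935, 19]);
translate([1613, 306, 365]) cube([71, 935, 19]);
translate([1796, 306, 365]) cube([71, 935, 19]);
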